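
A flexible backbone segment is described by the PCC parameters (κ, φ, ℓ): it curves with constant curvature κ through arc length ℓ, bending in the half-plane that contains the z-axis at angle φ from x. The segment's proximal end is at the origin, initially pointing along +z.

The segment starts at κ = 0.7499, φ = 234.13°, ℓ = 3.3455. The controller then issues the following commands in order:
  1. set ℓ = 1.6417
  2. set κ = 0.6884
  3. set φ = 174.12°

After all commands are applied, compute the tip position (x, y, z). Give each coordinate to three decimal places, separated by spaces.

-0.829 0.085 1.314

initial: κ=0.7499, φ=234.13°, ℓ=3.3455
cmd 1: set ℓ=1.6417 → (κ,φ,ℓ)=(0.7499,234.13°,1.6417) → tip=(-0.5210,-0.7206,1.2573)
cmd 2: set κ=0.6884 → (κ,φ,ℓ)=(0.6884,234.13°,1.6417) → tip=(-0.4881,-0.6751,1.3139)
cmd 3: set φ=174.12° → (κ,φ,ℓ)=(0.6884,174.12°,1.6417) → tip=(-0.8287,0.0853,1.3139)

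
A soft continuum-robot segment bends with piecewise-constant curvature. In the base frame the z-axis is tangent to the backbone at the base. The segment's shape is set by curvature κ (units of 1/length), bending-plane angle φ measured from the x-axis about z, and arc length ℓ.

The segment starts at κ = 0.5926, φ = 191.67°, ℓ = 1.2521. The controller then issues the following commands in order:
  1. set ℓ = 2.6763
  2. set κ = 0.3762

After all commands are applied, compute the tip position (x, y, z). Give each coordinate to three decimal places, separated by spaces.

-1.212 -0.250 2.247

initial: κ=0.5926, φ=191.67°, ℓ=1.2521
cmd 1: set ℓ=2.6763 → (κ,φ,ℓ)=(0.5926,191.67°,2.6763) → tip=(-1.6777,-0.3465,1.6873)
cmd 2: set κ=0.3762 → (κ,φ,ℓ)=(0.3762,191.67°,2.6763) → tip=(-1.2117,-0.2503,2.2465)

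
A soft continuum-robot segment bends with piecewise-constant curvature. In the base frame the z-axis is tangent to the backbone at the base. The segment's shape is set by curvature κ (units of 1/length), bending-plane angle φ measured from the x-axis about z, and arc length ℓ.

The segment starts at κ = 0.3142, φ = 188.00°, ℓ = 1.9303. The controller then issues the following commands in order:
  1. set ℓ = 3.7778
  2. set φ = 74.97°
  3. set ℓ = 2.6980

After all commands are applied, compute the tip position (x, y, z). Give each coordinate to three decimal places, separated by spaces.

0.279 1.040 2.386

initial: κ=0.3142, φ=188.00°, ℓ=1.9303
cmd 1: set ℓ=3.7778 → (κ,φ,ℓ)=(0.3142,188.00°,3.7778) → tip=(-1.9715,-0.2771,2.9511)
cmd 2: set φ=74.97° → (κ,φ,ℓ)=(0.3142,74.97°,3.7778) → tip=(0.5163,1.9228,2.9511)
cmd 3: set ℓ=2.6980 → (κ,φ,ℓ)=(0.3142,74.97°,2.6980) → tip=(0.2792,1.0399,2.3863)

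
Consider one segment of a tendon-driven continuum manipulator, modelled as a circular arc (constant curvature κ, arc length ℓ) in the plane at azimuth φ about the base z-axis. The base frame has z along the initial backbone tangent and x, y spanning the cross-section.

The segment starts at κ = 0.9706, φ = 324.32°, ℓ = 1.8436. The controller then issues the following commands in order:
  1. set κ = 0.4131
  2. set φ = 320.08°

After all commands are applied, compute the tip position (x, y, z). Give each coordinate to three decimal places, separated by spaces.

0.513 -0.429 1.670

initial: κ=0.9706, φ=324.32°, ℓ=1.8436
cmd 1: set κ=0.4131 → (κ,φ,ℓ)=(0.4131,324.32°,1.8436) → tip=(0.5432,-0.3901,1.6705)
cmd 2: set φ=320.08° → (κ,φ,ℓ)=(0.4131,320.08°,1.8436) → tip=(0.5129,-0.4291,1.6705)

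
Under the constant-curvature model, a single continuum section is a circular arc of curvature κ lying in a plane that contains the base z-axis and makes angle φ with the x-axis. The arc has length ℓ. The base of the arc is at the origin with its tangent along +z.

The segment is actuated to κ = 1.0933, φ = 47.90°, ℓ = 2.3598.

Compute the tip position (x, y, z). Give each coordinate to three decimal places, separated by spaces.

1.132 1.253 0.487

θ = κ·ℓ = 1.0933 × 2.3598 = 2.57997 rad
ρ = (1 − cos θ)/κ = (1 − -0.84639)/1.0933 = 1.68882
z = sin θ / κ = 0.53256/1.0933 = 0.48711
x = ρ cos φ = 1.68882 × cos(47.90°) = 1.13223
y = ρ sin φ = 1.68882 × sin(47.90°) = 1.25307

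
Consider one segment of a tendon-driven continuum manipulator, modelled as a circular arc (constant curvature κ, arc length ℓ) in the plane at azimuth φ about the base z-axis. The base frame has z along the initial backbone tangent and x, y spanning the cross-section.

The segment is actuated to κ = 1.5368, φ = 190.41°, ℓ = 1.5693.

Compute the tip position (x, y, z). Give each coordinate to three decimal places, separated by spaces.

θ = κ·ℓ = 1.5368 × 1.5693 = 2.41170 rad
ρ = (1 − cos θ)/κ = (1 − -0.74525)/1.5368 = 1.13564
z = sin θ / κ = 0.66679/1.5368 = 0.43388
x = ρ cos φ = 1.13564 × cos(190.41°) = -1.11694
y = ρ sin φ = 1.13564 × sin(190.41°) = -0.20520

-1.117 -0.205 0.434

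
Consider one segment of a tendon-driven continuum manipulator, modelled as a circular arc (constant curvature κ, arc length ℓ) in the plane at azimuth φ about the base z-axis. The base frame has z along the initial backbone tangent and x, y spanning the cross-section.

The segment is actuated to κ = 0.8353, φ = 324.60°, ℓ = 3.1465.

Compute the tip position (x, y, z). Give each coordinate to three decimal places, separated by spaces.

θ = κ·ℓ = 0.8353 × 3.1465 = 2.62827 rad
ρ = (1 − cos θ)/κ = (1 − -0.87112)/0.8353 = 2.24006
z = sin θ / κ = 0.49107/0.8353 = 0.58790
x = ρ cos φ = 2.24006 × cos(324.60°) = 1.82593
y = ρ sin φ = 2.24006 × sin(324.60°) = -1.29762

1.826 -1.298 0.588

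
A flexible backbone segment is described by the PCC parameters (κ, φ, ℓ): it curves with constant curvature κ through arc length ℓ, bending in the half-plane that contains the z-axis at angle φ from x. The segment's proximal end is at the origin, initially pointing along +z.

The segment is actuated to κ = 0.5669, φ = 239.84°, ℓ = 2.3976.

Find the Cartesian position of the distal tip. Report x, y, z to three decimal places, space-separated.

-0.700 -1.205 1.725

θ = κ·ℓ = 0.5669 × 2.3976 = 1.35920 rad
ρ = (1 − cos θ)/κ = (1 − 0.21002)/0.5669 = 1.39351
z = sin θ / κ = 0.97770/0.5669 = 1.72464
x = ρ cos φ = 1.39351 × cos(239.84°) = -0.70012
y = ρ sin φ = 1.39351 × sin(239.84°) = -1.20486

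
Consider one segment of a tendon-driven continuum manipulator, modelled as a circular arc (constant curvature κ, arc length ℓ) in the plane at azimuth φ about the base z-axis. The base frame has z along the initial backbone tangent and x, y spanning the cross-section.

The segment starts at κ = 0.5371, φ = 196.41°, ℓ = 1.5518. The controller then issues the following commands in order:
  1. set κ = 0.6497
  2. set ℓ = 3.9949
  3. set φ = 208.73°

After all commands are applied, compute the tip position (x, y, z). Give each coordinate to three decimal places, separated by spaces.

-2.503 -1.372 0.799

initial: κ=0.5371, φ=196.41°, ℓ=1.5518
cmd 1: set κ=0.6497 → (κ,φ,ℓ)=(0.6497,196.41°,1.5518) → tip=(-0.6890,-0.2029,1.3019)
cmd 2: set ℓ=3.9949 → (κ,φ,ℓ)=(0.6497,196.41°,3.9949) → tip=(-2.7382,-0.8064,0.7994)
cmd 3: set φ=208.73° → (κ,φ,ℓ)=(0.6497,208.73°,3.9949) → tip=(-2.5031,-1.3721,0.7994)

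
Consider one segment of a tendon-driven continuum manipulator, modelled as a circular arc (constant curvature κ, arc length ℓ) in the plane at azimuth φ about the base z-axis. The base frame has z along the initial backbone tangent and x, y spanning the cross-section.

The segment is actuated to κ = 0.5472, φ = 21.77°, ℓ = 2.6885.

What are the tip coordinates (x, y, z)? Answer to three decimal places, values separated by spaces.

1.528 0.610 1.818

θ = κ·ℓ = 0.5472 × 2.6885 = 1.47115 rad
ρ = (1 − cos θ)/κ = (1 − 0.09948)/0.5472 = 1.64568
z = sin θ / κ = 0.99504/0.5472 = 1.81842
x = ρ cos φ = 1.64568 × cos(21.77°) = 1.52831
y = ρ sin φ = 1.64568 × sin(21.77°) = 0.61035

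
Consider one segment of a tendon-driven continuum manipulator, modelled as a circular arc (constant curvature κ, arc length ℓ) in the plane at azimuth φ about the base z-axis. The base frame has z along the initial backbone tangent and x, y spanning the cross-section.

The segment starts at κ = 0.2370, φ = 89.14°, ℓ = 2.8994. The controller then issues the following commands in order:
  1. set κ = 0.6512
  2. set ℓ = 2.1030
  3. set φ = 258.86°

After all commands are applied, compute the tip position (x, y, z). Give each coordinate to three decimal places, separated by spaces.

-0.237 -1.205 1.505

initial: κ=0.2370, φ=89.14°, ℓ=2.8994
cmd 1: set κ=0.6512 → (κ,φ,ℓ)=(0.6512,89.14°,2.8994) → tip=(0.0302,2.0145,1.4590)
cmd 2: set ℓ=2.1030 → (κ,φ,ℓ)=(0.6512,89.14°,2.1030) → tip=(0.0184,1.2284,1.5046)
cmd 3: set φ=258.86° → (κ,φ,ℓ)=(0.6512,258.86°,2.1030) → tip=(-0.2374,-1.2054,1.5046)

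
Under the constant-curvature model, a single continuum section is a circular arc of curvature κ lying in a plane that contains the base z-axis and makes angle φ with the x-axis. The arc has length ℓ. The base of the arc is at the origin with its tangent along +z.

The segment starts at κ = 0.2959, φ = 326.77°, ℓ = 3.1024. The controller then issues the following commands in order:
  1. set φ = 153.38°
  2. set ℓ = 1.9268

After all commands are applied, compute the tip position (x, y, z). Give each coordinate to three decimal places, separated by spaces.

-0.478 0.240 1.824

initial: κ=0.2959, φ=326.77°, ℓ=3.1024
cmd 1: set φ=153.38° → (κ,φ,ℓ)=(0.2959,153.38°,3.1024) → tip=(-1.1861,0.5945,2.6847)
cmd 2: set ℓ=1.9268 → (κ,φ,ℓ)=(0.2959,153.38°,1.9268) → tip=(-0.4779,0.2395,1.8241)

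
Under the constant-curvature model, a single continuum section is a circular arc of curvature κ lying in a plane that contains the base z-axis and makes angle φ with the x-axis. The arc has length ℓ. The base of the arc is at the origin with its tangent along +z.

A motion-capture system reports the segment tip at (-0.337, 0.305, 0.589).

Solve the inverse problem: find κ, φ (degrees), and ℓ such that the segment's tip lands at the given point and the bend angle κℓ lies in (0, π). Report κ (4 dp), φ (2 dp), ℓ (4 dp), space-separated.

1.6423 137.85 0.8004

ρ = √(x²+y²) = √(-0.337² + 0.305²) = 0.45453
φ = atan2(y, x) mod 360° = atan2(0.305, -0.337) = 137.8535°
|p|² = ρ² + z² = 0.45453² + 0.589² = 0.55351
κ = 2ρ / |p|² = 2×0.45453 / 0.55351 = 1.64233
θ = 2·atan2(ρ, z) = 2·atan2(0.45453, 0.589) = 1.31448 rad
ℓ = θ/κ = 1.31448/1.64233 = 0.80038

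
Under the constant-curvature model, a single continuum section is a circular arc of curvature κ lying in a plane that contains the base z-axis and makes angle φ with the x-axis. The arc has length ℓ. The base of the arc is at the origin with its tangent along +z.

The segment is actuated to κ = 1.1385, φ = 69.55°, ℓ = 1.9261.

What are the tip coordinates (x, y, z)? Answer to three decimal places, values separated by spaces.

θ = κ·ℓ = 1.1385 × 1.9261 = 2.19286 rad
ρ = (1 − cos θ)/κ = (1 − -0.58272)/1.1385 = 1.39018
z = sin θ / κ = 0.81267/1.1385 = 0.71381
x = ρ cos φ = 1.39018 × cos(69.55°) = 0.48571
y = ρ sin φ = 1.39018 × sin(69.55°) = 1.30257

0.486 1.303 0.714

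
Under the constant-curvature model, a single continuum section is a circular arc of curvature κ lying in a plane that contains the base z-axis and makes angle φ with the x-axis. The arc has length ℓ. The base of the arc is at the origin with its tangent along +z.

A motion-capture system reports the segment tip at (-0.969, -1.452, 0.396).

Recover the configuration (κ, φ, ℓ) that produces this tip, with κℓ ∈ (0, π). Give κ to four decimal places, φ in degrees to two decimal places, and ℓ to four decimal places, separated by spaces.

1.0896 236.28 2.4737

ρ = √(x²+y²) = √(-0.969² + -1.452²) = 1.74564
φ = atan2(y, x) mod 360° = atan2(-1.452, -0.969) = 236.2826°
|p|² = ρ² + z² = 1.74564² + 0.396² = 3.20408
κ = 2ρ / |p|² = 2×1.74564 / 3.20408 = 1.08964
θ = 2·atan2(ρ, z) = 2·atan2(1.74564, 0.396) = 2.69544 rad
ℓ = θ/κ = 2.69544/1.08964 = 2.47371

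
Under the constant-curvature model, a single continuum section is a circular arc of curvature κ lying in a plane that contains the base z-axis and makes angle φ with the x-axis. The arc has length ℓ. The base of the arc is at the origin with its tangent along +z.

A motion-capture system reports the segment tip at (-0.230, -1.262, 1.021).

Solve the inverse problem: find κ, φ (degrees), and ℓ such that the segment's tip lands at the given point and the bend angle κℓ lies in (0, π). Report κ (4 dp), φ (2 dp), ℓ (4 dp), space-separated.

0.9545 259.67 1.8828

ρ = √(x²+y²) = √(-0.230² + -1.262²) = 1.28279
φ = atan2(y, x) mod 360° = atan2(-1.262, -0.230) = 259.6712°
|p|² = ρ² + z² = 1.28279² + 1.021² = 2.68798
κ = 2ρ / |p|² = 2×1.28279 / 2.68798 = 0.95446
θ = 2·atan2(ρ, z) = 2·atan2(1.28279, 1.021) = 1.79709 rad
ℓ = θ/κ = 1.79709/0.95446 = 1.88284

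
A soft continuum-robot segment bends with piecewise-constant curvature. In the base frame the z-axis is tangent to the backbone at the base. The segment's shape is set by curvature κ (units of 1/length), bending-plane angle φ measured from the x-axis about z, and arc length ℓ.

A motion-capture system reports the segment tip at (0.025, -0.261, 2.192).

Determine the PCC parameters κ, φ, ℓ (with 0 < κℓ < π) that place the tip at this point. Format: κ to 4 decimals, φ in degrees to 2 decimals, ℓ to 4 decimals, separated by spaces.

ρ = √(x²+y²) = √(0.025² + -0.261²) = 0.26219
φ = atan2(y, x) mod 360° = atan2(-0.261, 0.025) = 275.4714°
|p|² = ρ² + z² = 0.26219² + 2.192² = 4.87361
κ = 2ρ / |p|² = 2×0.26219 / 4.87361 = 0.10760
θ = 2·atan2(ρ, z) = 2·atan2(0.26219, 2.192) = 0.23810 rad
ℓ = θ/κ = 0.23810/0.10760 = 2.21285

0.1076 275.47 2.2128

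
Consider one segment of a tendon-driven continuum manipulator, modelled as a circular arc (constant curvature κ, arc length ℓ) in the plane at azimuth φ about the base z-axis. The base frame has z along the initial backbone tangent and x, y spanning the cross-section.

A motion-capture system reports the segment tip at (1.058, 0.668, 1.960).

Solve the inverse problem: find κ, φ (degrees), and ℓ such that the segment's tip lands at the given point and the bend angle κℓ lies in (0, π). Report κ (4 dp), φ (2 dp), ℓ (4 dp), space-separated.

0.4628 32.27 2.4553

ρ = √(x²+y²) = √(1.058² + 0.668²) = 1.25123
φ = atan2(y, x) mod 360° = atan2(0.668, 1.058) = 32.2675°
|p|² = ρ² + z² = 1.25123² + 1.960² = 5.40719
κ = 2ρ / |p|² = 2×1.25123 / 5.40719 = 0.46280
θ = 2·atan2(ρ, z) = 2·atan2(1.25123, 1.960) = 1.13633 rad
ℓ = θ/κ = 1.13633/0.46280 = 2.45532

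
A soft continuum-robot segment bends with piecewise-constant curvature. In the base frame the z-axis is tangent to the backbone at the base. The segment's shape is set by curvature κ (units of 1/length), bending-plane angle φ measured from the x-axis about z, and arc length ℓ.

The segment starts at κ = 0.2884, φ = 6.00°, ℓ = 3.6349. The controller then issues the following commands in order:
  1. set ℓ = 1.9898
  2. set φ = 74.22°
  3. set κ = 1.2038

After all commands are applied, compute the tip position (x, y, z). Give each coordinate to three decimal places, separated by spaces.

0.392 1.386 0.564

initial: κ=0.2884, φ=6.00°, ℓ=3.6349
cmd 1: set ℓ=1.9898 → (κ,φ,ℓ)=(0.2884,6.00°,1.9898) → tip=(0.5524,0.0581,1.8824)
cmd 2: set φ=74.22° → (κ,φ,ℓ)=(0.2884,74.22°,1.9898) → tip=(0.1510,0.5345,1.8824)
cmd 3: set κ=1.2038 → (κ,φ,ℓ)=(1.2038,74.22°,1.9898) → tip=(0.3918,1.3863,0.5640)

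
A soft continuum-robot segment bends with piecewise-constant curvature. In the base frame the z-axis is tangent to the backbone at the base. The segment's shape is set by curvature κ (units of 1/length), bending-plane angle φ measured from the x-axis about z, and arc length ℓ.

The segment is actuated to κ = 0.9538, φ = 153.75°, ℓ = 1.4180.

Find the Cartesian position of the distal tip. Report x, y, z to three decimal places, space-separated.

-0.737 0.363 1.024

θ = κ·ℓ = 0.9538 × 1.4180 = 1.35249 rad
ρ = (1 − cos θ)/κ = (1 − 0.21658)/0.9538 = 0.82137
z = sin θ / κ = 0.97627/0.9538 = 1.02355
x = ρ cos φ = 0.82137 × cos(153.75°) = -0.73666
y = ρ sin φ = 0.82137 × sin(153.75°) = 0.36328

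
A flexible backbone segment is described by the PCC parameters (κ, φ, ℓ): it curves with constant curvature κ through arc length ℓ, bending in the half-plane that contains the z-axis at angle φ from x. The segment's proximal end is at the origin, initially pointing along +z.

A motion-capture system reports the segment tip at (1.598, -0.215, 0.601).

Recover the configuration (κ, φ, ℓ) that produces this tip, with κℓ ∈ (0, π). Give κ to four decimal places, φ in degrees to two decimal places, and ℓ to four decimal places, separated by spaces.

ρ = √(x²+y²) = √(1.598² + -0.215²) = 1.61240
φ = atan2(y, x) mod 360° = atan2(-0.215, 1.598) = 352.3373°
|p|² = ρ² + z² = 1.61240² + 0.601² = 2.96103
κ = 2ρ / |p|² = 2×1.61240 / 2.96103 = 1.08908
θ = 2·atan2(ρ, z) = 2·atan2(1.61240, 0.601) = 2.42802 rad
ℓ = θ/κ = 2.42802/1.08908 = 2.22943

1.0891 352.34 2.2294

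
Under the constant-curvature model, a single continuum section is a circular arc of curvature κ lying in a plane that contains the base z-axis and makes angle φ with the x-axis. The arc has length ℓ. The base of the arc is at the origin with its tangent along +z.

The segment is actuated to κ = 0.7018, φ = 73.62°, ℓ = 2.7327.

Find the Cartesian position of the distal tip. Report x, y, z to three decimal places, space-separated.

θ = κ·ℓ = 0.7018 × 2.7327 = 1.91781 rad
ρ = (1 − cos θ)/κ = (1 − -0.34009)/0.7018 = 1.90950
z = sin θ / κ = 0.94039/0.7018 = 1.33997
x = ρ cos φ = 1.90950 × cos(73.62°) = 0.53849
y = ρ sin φ = 1.90950 × sin(73.62°) = 1.83200

0.538 1.832 1.340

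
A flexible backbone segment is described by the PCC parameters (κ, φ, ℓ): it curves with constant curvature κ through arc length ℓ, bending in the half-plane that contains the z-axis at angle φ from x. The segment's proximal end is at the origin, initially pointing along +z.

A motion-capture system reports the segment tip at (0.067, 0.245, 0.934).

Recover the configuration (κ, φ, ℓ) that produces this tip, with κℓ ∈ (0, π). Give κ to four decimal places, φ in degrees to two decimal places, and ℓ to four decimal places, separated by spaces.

0.5422 74.71 0.9794

ρ = √(x²+y²) = √(0.067² + 0.245²) = 0.25400
φ = atan2(y, x) mod 360° = atan2(0.245, 0.067) = 74.7053°
|p|² = ρ² + z² = 0.25400² + 0.934² = 0.93687
κ = 2ρ / |p|² = 2×0.25400 / 0.93687 = 0.54222
θ = 2·atan2(ρ, z) = 2·atan2(0.25400, 0.934) = 0.53105 rad
ℓ = θ/κ = 0.53105/0.54222 = 0.97939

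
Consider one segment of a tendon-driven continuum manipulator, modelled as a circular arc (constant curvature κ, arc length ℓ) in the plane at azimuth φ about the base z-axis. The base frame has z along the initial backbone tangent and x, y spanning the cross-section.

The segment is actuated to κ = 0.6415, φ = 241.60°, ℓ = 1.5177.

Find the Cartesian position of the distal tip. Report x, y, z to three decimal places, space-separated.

-0.325 -0.600 1.289

θ = κ·ℓ = 0.6415 × 1.5177 = 0.97360 rad
ρ = (1 − cos θ)/κ = (1 − 0.56232)/0.6415 = 0.68227
z = sin θ / κ = 0.82692/0.6415 = 1.28904
x = ρ cos φ = 0.68227 × cos(241.60°) = -0.32451
y = ρ sin φ = 0.68227 × sin(241.60°) = -0.60016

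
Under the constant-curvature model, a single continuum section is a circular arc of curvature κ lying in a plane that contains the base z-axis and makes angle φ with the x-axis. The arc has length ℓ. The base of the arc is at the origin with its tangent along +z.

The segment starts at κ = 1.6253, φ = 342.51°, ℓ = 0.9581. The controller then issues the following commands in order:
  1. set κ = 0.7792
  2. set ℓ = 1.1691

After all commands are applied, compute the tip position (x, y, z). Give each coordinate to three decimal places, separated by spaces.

0.474 -0.149 1.014

initial: κ=1.6253, φ=342.51°, ℓ=0.9581
cmd 1: set κ=0.7792 → (κ,φ,ℓ)=(0.7792,342.51°,0.9581) → tip=(0.3256,-0.1026,0.8715)
cmd 2: set ℓ=1.1691 → (κ,φ,ℓ)=(0.7792,342.51°,1.1691) → tip=(0.4737,-0.1493,1.0140)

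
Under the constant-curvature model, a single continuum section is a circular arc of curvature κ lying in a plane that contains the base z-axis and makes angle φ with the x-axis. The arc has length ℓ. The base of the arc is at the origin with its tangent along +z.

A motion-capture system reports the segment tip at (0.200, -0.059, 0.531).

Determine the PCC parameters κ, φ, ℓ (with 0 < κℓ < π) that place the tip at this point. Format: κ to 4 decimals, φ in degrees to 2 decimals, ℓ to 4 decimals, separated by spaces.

1.2815 343.56 0.5840

ρ = √(x²+y²) = √(0.200² + -0.059²) = 0.20852
φ = atan2(y, x) mod 360° = atan2(-0.059, 0.200) = 343.5639°
|p|² = ρ² + z² = 0.20852² + 0.531² = 0.32544
κ = 2ρ / |p|² = 2×0.20852 / 0.32544 = 1.28146
θ = 2·atan2(ρ, z) = 2·atan2(0.20852, 0.531) = 0.74839 rad
ℓ = θ/κ = 0.74839/1.28146 = 0.58401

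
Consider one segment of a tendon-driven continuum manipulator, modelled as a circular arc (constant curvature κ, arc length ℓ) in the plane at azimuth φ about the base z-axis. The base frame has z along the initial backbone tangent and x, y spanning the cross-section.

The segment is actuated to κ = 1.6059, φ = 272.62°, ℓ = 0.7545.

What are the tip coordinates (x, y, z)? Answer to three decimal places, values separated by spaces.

0.018 -0.403 0.583

θ = κ·ℓ = 1.6059 × 0.7545 = 1.21165 rad
ρ = (1 − cos θ)/κ = (1 − 0.35147)/1.6059 = 0.40384
z = sin θ / κ = 0.93620/1.6059 = 0.58297
x = ρ cos φ = 0.40384 × cos(272.62°) = 0.01846
y = ρ sin φ = 0.40384 × sin(272.62°) = -0.40342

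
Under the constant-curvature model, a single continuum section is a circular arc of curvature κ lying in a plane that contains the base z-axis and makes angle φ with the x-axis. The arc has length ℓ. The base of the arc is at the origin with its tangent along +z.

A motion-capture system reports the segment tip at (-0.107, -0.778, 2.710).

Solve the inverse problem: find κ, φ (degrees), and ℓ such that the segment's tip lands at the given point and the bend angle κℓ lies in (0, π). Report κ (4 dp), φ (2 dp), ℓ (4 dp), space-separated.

0.1973 262.17 2.8593

ρ = √(x²+y²) = √(-0.107² + -0.778²) = 0.78532
φ = atan2(y, x) mod 360° = atan2(-0.778, -0.107) = 262.1691°
|p|² = ρ² + z² = 0.78532² + 2.710² = 7.96083
κ = 2ρ / |p|² = 2×0.78532 / 7.96083 = 0.19730
θ = 2·atan2(ρ, z) = 2·atan2(0.78532, 2.710) = 0.56412 rad
ℓ = θ/κ = 0.56412/0.19730 = 2.85926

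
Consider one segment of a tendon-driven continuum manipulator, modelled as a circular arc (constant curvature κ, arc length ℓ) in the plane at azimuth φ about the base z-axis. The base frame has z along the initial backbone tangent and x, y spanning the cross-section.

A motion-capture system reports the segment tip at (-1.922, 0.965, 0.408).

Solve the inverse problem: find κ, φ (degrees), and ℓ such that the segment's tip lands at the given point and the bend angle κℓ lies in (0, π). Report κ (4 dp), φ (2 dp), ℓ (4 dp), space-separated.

ρ = √(x²+y²) = √(-1.922² + 0.965²) = 2.15065
φ = atan2(y, x) mod 360° = atan2(0.965, -1.922) = 153.3396°
|p|² = ρ² + z² = 2.15065² + 0.408² = 4.79177
κ = 2ρ / |p|² = 2×2.15065 / 4.79177 = 0.89764
θ = 2·atan2(ρ, z) = 2·atan2(2.15065, 0.408) = 2.76663 rad
ℓ = θ/κ = 2.76663/0.89764 = 3.08210

0.8976 153.34 3.0821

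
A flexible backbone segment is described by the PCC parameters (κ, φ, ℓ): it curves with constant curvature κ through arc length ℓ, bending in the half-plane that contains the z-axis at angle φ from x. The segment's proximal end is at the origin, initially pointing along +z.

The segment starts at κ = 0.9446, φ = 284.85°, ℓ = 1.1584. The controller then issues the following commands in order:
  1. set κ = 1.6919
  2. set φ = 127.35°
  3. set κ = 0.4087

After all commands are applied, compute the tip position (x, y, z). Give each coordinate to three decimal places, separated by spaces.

-0.163 0.214 1.116

initial: κ=0.9446, φ=284.85°, ℓ=1.1584
cmd 1: set κ=1.6919 → (κ,φ,ℓ)=(1.6919,284.85°,1.1584) → tip=(0.2089,-0.7880,0.5469)
cmd 2: set φ=127.35° → (κ,φ,ℓ)=(1.6919,127.35°,1.1584) → tip=(-0.4946,0.6481,0.5469)
cmd 3: set κ=0.4087 → (κ,φ,ℓ)=(0.4087,127.35°,1.1584) → tip=(-0.1633,0.2139,1.1156)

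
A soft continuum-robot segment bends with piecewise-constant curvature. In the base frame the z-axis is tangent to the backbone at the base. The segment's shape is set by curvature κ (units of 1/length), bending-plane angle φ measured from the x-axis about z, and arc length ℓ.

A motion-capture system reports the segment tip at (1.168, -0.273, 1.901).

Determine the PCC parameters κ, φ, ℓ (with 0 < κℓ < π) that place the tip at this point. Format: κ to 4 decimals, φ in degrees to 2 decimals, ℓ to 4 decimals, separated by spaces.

0.4748 346.84 2.3710

ρ = √(x²+y²) = √(1.168² + -0.273²) = 1.19948
φ = atan2(y, x) mod 360° = atan2(-0.273, 1.168) = 346.8443°
|p|² = ρ² + z² = 1.19948² + 1.901² = 5.05255
κ = 2ρ / |p|² = 2×1.19948 / 5.05255 = 0.47480
θ = 2·atan2(ρ, z) = 2·atan2(1.19948, 1.901) = 1.12577 rad
ℓ = θ/κ = 1.12577/0.47480 = 2.37103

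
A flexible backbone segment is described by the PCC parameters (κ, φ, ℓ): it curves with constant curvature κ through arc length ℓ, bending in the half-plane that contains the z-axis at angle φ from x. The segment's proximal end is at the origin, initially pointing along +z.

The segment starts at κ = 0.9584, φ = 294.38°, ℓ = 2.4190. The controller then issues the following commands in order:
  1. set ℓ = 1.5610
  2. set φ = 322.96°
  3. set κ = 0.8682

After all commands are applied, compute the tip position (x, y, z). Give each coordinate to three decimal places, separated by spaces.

initial: κ=0.9584, φ=294.38°, ℓ=2.4190
cmd 1: set ℓ=1.5610 → (κ,φ,ℓ)=(0.9584,294.38°,1.5610) → tip=(0.3985,-0.8794,1.0405)
cmd 2: set φ=322.96° → (κ,φ,ℓ)=(0.9584,322.96°,1.5610) → tip=(0.7707,-0.5816,1.0405)
cmd 3: set κ=0.8682 → (κ,φ,ℓ)=(0.8682,322.96°,1.5610) → tip=(0.7228,-0.5454,1.1252)

0.723 -0.545 1.125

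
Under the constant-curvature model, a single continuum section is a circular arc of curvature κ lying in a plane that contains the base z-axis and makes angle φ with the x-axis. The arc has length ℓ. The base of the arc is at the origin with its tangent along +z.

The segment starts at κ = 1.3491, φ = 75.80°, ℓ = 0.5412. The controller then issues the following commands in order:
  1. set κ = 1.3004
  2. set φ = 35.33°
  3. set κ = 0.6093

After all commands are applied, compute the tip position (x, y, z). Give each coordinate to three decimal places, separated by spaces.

initial: κ=1.3491, φ=75.80°, ℓ=0.5412
cmd 1: set κ=1.3004 → (κ,φ,ℓ)=(1.3004,75.80°,0.5412) → tip=(0.0448,0.1771,0.4976)
cmd 2: set φ=35.33° → (κ,φ,ℓ)=(1.3004,35.33°,0.5412) → tip=(0.1491,0.1057,0.4976)
cmd 3: set κ=0.6093 → (κ,φ,ℓ)=(0.6093,35.33°,0.5412) → tip=(0.0721,0.0511,0.5314)

0.072 0.051 0.531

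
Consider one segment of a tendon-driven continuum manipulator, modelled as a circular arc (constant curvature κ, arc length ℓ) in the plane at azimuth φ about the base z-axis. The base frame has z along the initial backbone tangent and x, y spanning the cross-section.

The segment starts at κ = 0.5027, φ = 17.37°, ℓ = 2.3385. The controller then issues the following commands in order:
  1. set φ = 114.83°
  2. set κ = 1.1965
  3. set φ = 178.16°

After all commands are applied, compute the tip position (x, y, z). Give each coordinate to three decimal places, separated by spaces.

initial: κ=0.5027, φ=17.37°, ℓ=2.3385
cmd 1: set φ=114.83° → (κ,φ,ℓ)=(0.5027,114.83°,2.3385) → tip=(-0.5137,1.1103,1.8359)
cmd 2: set κ=1.1965 → (κ,φ,ℓ)=(1.1965,114.83°,2.3385) → tip=(-0.6814,1.4727,0.2815)
cmd 3: set φ=178.16° → (κ,φ,ℓ)=(1.1965,178.16°,2.3385) → tip=(-1.6219,0.0521,0.2815)

-1.622 0.052 0.282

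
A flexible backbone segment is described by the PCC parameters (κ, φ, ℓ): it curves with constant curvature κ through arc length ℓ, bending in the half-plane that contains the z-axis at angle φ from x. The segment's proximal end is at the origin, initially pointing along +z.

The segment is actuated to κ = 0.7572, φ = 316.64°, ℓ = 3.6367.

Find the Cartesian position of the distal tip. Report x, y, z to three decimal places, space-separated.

1.849 -1.746 0.500

θ = κ·ℓ = 0.7572 × 3.6367 = 2.75371 rad
ρ = (1 − cos θ)/κ = (1 − -0.92571)/0.7572 = 2.54320
z = sin θ / κ = 0.37823/0.7572 = 0.49951
x = ρ cos φ = 2.54320 × cos(316.64°) = 1.84904
y = ρ sin φ = 2.54320 × sin(316.64°) = -1.74611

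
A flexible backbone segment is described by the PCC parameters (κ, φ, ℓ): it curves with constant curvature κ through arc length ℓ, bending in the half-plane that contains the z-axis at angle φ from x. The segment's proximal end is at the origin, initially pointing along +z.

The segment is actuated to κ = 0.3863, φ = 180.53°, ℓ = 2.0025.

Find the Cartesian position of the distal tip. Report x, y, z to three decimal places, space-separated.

-0.737 -0.007 1.809

θ = κ·ℓ = 0.3863 × 2.0025 = 0.77357 rad
ρ = (1 − cos θ)/κ = (1 − 0.71542)/0.3863 = 0.73667
z = sin θ / κ = 0.69869/0.3863 = 1.80867
x = ρ cos φ = 0.73667 × cos(180.53°) = -0.73664
y = ρ sin φ = 0.73667 × sin(180.53°) = -0.00681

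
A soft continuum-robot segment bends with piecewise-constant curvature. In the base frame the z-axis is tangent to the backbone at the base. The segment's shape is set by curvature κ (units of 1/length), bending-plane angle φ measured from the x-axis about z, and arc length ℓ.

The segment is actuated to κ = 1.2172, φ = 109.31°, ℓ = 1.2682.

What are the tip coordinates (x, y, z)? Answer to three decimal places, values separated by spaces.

-0.264 0.754 0.821

θ = κ·ℓ = 1.2172 × 1.2682 = 1.54365 rad
ρ = (1 − cos θ)/κ = (1 − 0.02714)/1.2172 = 0.79926
z = sin θ / κ = 0.99963/1.2172 = 0.82126
x = ρ cos φ = 0.79926 × cos(109.31°) = -0.26430
y = ρ sin φ = 0.79926 × sin(109.31°) = 0.75430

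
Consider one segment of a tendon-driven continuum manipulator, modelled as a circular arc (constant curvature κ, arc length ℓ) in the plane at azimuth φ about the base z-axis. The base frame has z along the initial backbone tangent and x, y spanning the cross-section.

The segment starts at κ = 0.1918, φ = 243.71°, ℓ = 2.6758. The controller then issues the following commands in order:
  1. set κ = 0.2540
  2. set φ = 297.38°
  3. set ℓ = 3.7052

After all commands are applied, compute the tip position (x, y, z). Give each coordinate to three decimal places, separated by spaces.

initial: κ=0.1918, φ=243.71°, ℓ=2.6758
cmd 1: set κ=0.2540 → (κ,φ,ℓ)=(0.2540,243.71°,2.6758) → tip=(-0.3875,-0.7843,2.4745)
cmd 2: set φ=297.38° → (κ,φ,ℓ)=(0.2540,297.38°,2.6758) → tip=(0.4023,-0.7768,2.4745)
cmd 3: set ℓ=3.7052 → (κ,φ,ℓ)=(0.2540,297.38°,3.7052) → tip=(0.7444,-1.4373,3.1820)

0.744 -1.437 3.182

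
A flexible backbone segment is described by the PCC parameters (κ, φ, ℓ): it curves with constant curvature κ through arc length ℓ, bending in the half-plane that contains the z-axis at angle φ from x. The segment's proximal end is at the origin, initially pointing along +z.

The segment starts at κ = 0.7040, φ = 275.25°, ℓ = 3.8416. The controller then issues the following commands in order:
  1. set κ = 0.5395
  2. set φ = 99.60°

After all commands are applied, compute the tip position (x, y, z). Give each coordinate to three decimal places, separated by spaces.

-0.458 2.707 1.625

initial: κ=0.7040, φ=275.25°, ℓ=3.8416
cmd 1: set κ=0.5395 → (κ,φ,ℓ)=(0.5395,275.25°,3.8416) → tip=(0.2512,-2.7335,1.6251)
cmd 2: set φ=99.60° → (κ,φ,ℓ)=(0.5395,99.60°,3.8416) → tip=(-0.4578,2.7066,1.6251)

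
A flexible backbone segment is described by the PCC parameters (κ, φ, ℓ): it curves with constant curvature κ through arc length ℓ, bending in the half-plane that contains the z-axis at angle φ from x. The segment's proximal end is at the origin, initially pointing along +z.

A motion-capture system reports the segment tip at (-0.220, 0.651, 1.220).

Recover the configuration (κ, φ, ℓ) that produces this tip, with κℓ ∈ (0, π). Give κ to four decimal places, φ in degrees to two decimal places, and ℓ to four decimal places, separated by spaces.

0.7010 108.67 1.4636

ρ = √(x²+y²) = √(-0.220² + 0.651²) = 0.68717
φ = atan2(y, x) mod 360° = atan2(0.651, -0.220) = 108.6723°
|p|² = ρ² + z² = 0.68717² + 1.220² = 1.96060
κ = 2ρ / |p|² = 2×0.68717 / 1.96060 = 0.70098
θ = 2·atan2(ρ, z) = 2·atan2(0.68717, 1.220) = 1.02592 rad
ℓ = θ/κ = 1.02592/0.70098 = 1.46356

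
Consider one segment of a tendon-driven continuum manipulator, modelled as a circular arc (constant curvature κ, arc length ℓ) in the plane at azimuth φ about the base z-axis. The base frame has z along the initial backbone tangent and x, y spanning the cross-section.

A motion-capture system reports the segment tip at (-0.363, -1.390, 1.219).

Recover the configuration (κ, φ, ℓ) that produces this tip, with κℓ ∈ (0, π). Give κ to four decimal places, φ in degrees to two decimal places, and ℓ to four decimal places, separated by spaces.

ρ = √(x²+y²) = √(-0.363² + -1.390²) = 1.43662
φ = atan2(y, x) mod 360° = atan2(-1.390, -0.363) = 255.3640°
|p|² = ρ² + z² = 1.43662² + 1.219² = 3.54983
κ = 2ρ / |p|² = 2×1.43662 / 3.54983 = 0.80940
θ = 2·atan2(ρ, z) = 2·atan2(1.43662, 1.219) = 1.73432 rad
ℓ = θ/κ = 1.73432/0.80940 = 2.14273

0.8094 255.36 2.1427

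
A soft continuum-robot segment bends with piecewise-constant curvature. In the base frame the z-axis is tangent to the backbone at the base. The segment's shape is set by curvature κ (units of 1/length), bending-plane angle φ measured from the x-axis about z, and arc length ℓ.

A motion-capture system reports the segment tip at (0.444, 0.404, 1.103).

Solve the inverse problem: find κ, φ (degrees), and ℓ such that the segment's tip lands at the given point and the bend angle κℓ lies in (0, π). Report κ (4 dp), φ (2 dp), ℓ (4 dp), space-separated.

ρ = √(x²+y²) = √(0.444² + 0.404²) = 0.60029
φ = atan2(y, x) mod 360° = atan2(0.404, 0.444) = 42.2994°
|p|² = ρ² + z² = 0.60029² + 1.103² = 1.57696
κ = 2ρ / |p|² = 2×0.60029 / 1.57696 = 0.76133
θ = 2·atan2(ρ, z) = 2·atan2(0.60029, 1.103) = 0.99682 rad
ℓ = θ/κ = 0.99682/0.76133 = 1.30931

0.7613 42.30 1.3093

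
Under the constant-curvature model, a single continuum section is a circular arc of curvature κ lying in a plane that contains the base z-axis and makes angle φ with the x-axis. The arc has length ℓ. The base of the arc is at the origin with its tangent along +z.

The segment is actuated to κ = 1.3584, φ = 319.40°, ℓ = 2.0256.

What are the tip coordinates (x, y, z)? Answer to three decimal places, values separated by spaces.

1.076 -0.922 0.280

θ = κ·ℓ = 1.3584 × 2.0256 = 2.75158 rad
ρ = (1 − cos θ)/κ = (1 − -0.92490)/1.3584 = 1.41704
z = sin θ / κ = 0.38020/1.3584 = 0.27989
x = ρ cos φ = 1.41704 × cos(319.40°) = 1.07592
y = ρ sin φ = 1.41704 × sin(319.40°) = -0.92217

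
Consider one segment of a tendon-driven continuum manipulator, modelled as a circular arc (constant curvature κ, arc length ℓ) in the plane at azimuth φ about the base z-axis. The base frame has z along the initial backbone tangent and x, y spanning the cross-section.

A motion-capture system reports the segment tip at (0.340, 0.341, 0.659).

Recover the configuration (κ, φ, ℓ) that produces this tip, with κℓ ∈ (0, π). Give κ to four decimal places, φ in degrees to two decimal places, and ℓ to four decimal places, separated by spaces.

1.4457 45.08 0.8730

ρ = √(x²+y²) = √(0.340² + 0.341²) = 0.48154
φ = atan2(y, x) mod 360° = atan2(0.341, 0.340) = 45.0841°
|p|² = ρ² + z² = 0.48154² + 0.659² = 0.66616
κ = 2ρ / |p|² = 2×0.48154 / 0.66616 = 1.44572
θ = 2·atan2(ρ, z) = 2·atan2(0.48154, 0.659) = 1.26209 rad
ℓ = θ/κ = 1.26209/1.44572 = 0.87298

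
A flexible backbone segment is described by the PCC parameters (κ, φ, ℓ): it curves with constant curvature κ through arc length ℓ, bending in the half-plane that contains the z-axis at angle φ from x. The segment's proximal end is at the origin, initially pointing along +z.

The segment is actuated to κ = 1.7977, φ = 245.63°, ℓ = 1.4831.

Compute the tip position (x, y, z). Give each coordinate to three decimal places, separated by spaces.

-0.434 -0.957 0.255

θ = κ·ℓ = 1.7977 × 1.4831 = 2.66617 rad
ρ = (1 − cos θ)/κ = (1 − -0.88910)/1.7977 = 1.05084
z = sin θ / κ = 0.45772/1.7977 = 0.25461
x = ρ cos φ = 1.05084 × cos(245.63°) = -0.43361
y = ρ sin φ = 1.05084 × sin(245.63°) = -0.95721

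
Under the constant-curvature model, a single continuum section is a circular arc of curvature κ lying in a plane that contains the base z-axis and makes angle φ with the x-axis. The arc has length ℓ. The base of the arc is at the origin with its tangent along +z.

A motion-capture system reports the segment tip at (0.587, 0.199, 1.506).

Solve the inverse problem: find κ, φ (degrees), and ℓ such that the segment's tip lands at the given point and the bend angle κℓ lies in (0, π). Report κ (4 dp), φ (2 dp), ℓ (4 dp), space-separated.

ρ = √(x²+y²) = √(0.587² + 0.199²) = 0.61981
φ = atan2(y, x) mod 360° = atan2(0.199, 0.587) = 18.7273°
|p|² = ρ² + z² = 0.61981² + 1.506² = 2.65221
κ = 2ρ / |p|² = 2×0.61981 / 2.65221 = 0.46740
θ = 2·atan2(ρ, z) = 2·atan2(0.61981, 1.506) = 0.78087 rad
ℓ = θ/κ = 0.78087/0.46740 = 1.67068

0.4674 18.73 1.6707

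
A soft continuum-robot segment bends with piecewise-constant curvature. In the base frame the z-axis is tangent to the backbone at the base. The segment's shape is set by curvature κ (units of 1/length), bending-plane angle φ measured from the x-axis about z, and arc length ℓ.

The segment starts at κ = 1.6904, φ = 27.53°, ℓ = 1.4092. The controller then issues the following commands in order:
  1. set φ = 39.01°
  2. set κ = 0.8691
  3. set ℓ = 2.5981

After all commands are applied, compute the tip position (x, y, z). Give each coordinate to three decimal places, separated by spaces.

1.461 1.184 0.889

initial: κ=1.6904, φ=27.53°, ℓ=1.4092
cmd 1: set φ=39.01° → (κ,φ,ℓ)=(1.6904,39.01°,1.4092) → tip=(0.7930,0.6424,0.4073)
cmd 2: set κ=0.8691 → (κ,φ,ℓ)=(0.8691,39.01°,1.4092) → tip=(0.5908,0.4786,1.0824)
cmd 3: set ℓ=2.5981 → (κ,φ,ℓ)=(0.8691,39.01°,2.5981) → tip=(1.4613,1.1837,0.8894)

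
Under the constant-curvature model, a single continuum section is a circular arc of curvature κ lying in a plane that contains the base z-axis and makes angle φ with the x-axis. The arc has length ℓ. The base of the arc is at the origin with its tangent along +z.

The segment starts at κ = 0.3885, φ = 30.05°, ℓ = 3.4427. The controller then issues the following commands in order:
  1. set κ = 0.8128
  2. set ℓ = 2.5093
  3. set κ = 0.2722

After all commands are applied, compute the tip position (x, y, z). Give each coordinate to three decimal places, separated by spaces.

0.713 0.413 2.319

initial: κ=0.3885, φ=30.05°, ℓ=3.4427
cmd 1: set κ=0.8128 → (κ,φ,ℓ)=(0.8128,30.05°,3.4427) → tip=(2.0677,1.1962,0.4142)
cmd 2: set ℓ=2.5093 → (κ,φ,ℓ)=(0.8128,30.05°,2.5093) → tip=(1.5461,0.8944,1.0976)
cmd 3: set κ=0.2722 → (κ,φ,ℓ)=(0.2722,30.05°,2.5093) → tip=(0.7134,0.4127,2.3187)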